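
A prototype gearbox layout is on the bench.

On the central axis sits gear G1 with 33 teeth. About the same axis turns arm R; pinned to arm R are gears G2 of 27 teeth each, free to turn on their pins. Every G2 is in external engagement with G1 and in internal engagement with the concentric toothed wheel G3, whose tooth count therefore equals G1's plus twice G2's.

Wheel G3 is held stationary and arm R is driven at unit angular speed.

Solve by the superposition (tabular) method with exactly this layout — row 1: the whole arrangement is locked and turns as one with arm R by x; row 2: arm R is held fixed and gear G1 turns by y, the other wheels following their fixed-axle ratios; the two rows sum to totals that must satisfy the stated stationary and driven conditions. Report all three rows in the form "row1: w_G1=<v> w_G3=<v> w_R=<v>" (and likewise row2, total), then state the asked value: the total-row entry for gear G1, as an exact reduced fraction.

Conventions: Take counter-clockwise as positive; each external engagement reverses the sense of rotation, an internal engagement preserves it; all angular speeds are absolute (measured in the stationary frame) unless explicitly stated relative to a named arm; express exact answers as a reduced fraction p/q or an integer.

row1: w_G1=1 w_G3=1 w_R=1
row2: w_G1=29/11 w_G3=-1 w_R=0
total: w_G1=40/11 w_G3=0 w_R=1
asked value: 40/11

recognized (axles ride arm R): planetary set, 33/27/87 teeth
row 1 (train locked, turned with arm): all members turn x
superposition row 2 [arm held]: sun y, ring −(33/87)·y, arm 0
boundary: total ω_ring = x − (33/87)·y = 0 and total ω_arm = x = 1  ⇒  y = 29/11, x = 1
row 2 ring = −(33/87)·29/11 = -1
totals (row 1 + row 2): sun 1 + 29/11 = 40/11, ring 1 + (-1) = 0, arm 1 + 0 = 1
asked cell (total, sun) = 40/11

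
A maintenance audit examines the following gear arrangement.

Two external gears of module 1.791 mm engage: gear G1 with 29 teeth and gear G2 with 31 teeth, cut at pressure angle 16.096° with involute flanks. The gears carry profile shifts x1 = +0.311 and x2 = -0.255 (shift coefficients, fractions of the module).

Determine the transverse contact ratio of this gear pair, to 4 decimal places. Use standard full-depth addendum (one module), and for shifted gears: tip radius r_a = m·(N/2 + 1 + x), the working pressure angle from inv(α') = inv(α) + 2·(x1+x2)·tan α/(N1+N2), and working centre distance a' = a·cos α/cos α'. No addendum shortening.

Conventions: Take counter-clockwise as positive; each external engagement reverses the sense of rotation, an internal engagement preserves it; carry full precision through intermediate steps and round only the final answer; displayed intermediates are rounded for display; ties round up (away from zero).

class = single-mesh tooth geometry [involute pair 29T × 31T, m = 1.791]
base radii: r_b1 = 24.951457, r_b2 = 26.672247
tip radii: r_a1 = 28.317501, r_a2 = 29.094795
inv(α') = inv(16.096°) + 2·(+0.311-0.255)·tan α/(29+31) = 0.00816999  ⇒  α' = 16.45798°
a' = a·cos α / cos α' = 53.7300·cos 16.096°/cos 16.45798° = 53.829206
action lengths: √(r_a1²−r_b1²) = 13.390506, √(r_a2²−r_b2²) = 11.623181
base pitch p_b = π·m·cos α = 5.406022
CR = (13.390506 + 11.623181 − 53.829206·sin 16.45798°)/5.406022 = 1.805991
contact ratio ≈ 1.8060

1.8060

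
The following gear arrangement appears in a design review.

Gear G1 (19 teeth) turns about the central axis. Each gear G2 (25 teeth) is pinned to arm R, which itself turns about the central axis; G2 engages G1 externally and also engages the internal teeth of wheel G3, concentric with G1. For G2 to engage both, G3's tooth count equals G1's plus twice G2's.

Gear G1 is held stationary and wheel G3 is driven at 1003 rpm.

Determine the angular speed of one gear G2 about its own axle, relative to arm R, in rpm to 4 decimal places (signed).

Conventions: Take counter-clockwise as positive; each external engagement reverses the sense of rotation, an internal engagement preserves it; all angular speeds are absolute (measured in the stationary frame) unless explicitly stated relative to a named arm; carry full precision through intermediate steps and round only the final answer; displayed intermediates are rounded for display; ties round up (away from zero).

+597.6968 rpm

topology: planetary set — G1 19T / G2 25T / G3 69T, arm = carrier (Willis)
normalise by the input: solve with ω_ring = 1, then scale by 1003 rpm
ring teeth: 19 + 2·25 = 69
19(ω_sun−ω_arm) = −69(ω_ring−ω_arm),  ω_sun = 0, ω_ring = 1
19(0−ω_arm) = −69(1−ω_arm)  ⇒  88·ω_arm = 69  ⇒  ω_arm = 69/88
sun–planet mesh: 19·(0−69/88) = −25·(ω_p−ω_arm)  ⇒  ω_p−ω_arm = 1311/2200
scale: ω_p−ω_arm = 1311/2200 × 1003 rpm = +597.6968 rpm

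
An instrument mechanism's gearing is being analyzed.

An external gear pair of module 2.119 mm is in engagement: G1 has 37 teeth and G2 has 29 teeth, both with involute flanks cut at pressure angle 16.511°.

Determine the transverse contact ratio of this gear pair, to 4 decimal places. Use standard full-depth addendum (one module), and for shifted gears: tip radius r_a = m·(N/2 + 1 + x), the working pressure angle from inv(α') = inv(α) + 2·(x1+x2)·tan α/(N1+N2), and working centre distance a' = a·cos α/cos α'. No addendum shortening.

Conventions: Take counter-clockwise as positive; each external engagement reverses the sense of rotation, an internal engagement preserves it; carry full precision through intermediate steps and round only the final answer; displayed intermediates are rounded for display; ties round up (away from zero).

1.8518

recognized (one external pair, fixed centres): single-mesh tooth geometry, m = 2.119, N1 = 37, N2 = 29
base radii: r_b1 = 37.585034, r_b2 = 29.458540
tip radii: r_a1 = 41.320500, r_a2 = 32.844500
no profile shift: α' = α, a' = a
action lengths: √(r_a1²−r_b1²) = 17.168255, √(r_a2²−r_b2²) = 14.524311
base pitch p_b = π·m·cos α = 6.382533
CR = (17.168255 + 14.524311 − 69.927000·sin 16.51100°)/6.382533 = 1.851828
contact ratio ≈ 1.8518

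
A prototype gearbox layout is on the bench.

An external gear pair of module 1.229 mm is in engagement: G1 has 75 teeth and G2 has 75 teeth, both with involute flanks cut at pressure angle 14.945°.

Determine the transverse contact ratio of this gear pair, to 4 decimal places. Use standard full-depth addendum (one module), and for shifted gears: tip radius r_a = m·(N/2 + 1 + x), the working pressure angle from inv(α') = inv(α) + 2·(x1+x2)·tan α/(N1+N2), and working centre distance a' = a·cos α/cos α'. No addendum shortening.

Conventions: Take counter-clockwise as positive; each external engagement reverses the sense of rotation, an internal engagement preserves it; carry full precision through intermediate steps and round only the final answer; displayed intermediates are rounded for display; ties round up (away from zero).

2.2069

class = single-mesh tooth geometry [involute pair 75T × 75T, m = 1.229]
base radii: r_b1 = 44.528536, r_b2 = 44.528536
tip radii: r_a1 = 47.316500, r_a2 = 47.316500
no profile shift: α' = α, a' = a
action lengths: √(r_a1²−r_b1²) = 16.001894, √(r_a2²−r_b2²) = 16.001894
base pitch p_b = π·m·cos α = 3.730414
CR = (16.001894 + 16.001894 − 92.175000·sin 14.94500°)/3.730414 = 2.206892
contact ratio ≈ 2.2069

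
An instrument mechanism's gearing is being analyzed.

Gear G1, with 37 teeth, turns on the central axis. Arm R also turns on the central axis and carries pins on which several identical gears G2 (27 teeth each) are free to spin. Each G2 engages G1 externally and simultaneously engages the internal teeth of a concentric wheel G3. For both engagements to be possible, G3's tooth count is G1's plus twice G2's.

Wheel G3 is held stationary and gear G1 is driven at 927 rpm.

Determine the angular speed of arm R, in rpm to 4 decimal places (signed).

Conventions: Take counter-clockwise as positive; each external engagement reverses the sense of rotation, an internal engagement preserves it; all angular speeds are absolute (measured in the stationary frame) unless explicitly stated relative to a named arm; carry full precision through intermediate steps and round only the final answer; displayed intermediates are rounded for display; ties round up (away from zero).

class = planetary set [G3 = 37+2·27 = 91; Willis about the carrier]
normalise by the input: solve with ω_sun = 1, then scale by 927 rpm
ring teeth: 37 + 2·27 = 91
37(ω_sun−ω_arm) = −91(ω_ring−ω_arm),  ω_ring = 0, ω_sun = 1
37(1−ω_arm) = −91(0−ω_arm)  ⇒  128·ω_arm = 37  ⇒  ω_arm = 37/128
scale: ω_arm = 37/128 × 927 rpm = +267.9609 rpm

+267.9609 rpm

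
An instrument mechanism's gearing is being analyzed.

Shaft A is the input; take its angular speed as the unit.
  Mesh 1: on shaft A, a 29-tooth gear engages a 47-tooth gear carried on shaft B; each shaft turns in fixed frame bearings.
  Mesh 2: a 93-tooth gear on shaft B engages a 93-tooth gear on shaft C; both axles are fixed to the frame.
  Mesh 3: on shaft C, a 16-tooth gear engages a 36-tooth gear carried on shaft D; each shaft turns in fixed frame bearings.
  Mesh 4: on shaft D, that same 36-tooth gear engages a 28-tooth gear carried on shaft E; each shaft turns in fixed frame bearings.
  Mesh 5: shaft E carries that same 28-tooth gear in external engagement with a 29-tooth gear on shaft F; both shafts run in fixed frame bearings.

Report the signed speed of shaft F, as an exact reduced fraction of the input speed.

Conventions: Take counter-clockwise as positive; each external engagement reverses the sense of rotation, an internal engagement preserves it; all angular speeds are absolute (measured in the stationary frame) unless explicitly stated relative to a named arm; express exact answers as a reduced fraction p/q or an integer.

5-mesh fixed-axis compound train (all bearings frame-fixed)
mesh 1 [29T→47T]: |ω|/ω_in = 1×29/47 = 29/47, sense flips to −
mesh 2 [93T→93T]: |ω|/ω_in = (29/47)×93/93 = 29/47, sense flips to +
mesh 3 [16T→36T]: |ω|/ω_in = (29/47)×16/36 = 116/423, sense flips to −
mesh 4 [36T→28T]: |ω|/ω_in = (116/423)×36/28 = 116/329, sense flips to +
mesh 5 [28T→29T]: |ω|/ω_in = (116/329)×28/29 = 16/47, sense flips to −
signed output speed (× input speed) = -16/47

-16/47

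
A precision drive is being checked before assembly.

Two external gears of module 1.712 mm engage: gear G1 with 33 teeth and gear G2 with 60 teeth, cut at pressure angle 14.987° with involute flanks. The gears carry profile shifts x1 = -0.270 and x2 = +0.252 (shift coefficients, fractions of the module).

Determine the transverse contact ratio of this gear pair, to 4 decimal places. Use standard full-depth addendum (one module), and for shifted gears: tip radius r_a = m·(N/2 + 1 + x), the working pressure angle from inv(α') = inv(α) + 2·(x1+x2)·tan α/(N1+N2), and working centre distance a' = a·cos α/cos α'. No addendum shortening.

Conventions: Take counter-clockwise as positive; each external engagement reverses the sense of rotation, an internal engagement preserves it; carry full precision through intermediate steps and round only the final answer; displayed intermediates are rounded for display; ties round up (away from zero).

2.0723

recognized (one external pair, fixed centres): single-mesh tooth geometry, m = 1.712, N1 = 33, N2 = 60
base radii: r_b1 = 27.287131, r_b2 = 49.612965
tip radii: r_a1 = 29.497760, r_a2 = 53.503424
inv(α') = inv(14.987°) + 2·(-0.270+0.252)·tan α/(33+60) = 0.00602990  ⇒  α' = 14.90367°
a' = a·cos α / cos α' = 79.6080·cos 14.987°/cos 14.90367° = 79.577100
action lengths: √(r_a1²−r_b1²) = 11.204032, √(r_a2²−r_b2²) = 20.029230
base pitch p_b = π·m·cos α = 5.195458
CR = (11.204032 + 20.029230 − 79.577100·sin 14.90367°)/5.195458 = 2.072283
contact ratio ≈ 2.0723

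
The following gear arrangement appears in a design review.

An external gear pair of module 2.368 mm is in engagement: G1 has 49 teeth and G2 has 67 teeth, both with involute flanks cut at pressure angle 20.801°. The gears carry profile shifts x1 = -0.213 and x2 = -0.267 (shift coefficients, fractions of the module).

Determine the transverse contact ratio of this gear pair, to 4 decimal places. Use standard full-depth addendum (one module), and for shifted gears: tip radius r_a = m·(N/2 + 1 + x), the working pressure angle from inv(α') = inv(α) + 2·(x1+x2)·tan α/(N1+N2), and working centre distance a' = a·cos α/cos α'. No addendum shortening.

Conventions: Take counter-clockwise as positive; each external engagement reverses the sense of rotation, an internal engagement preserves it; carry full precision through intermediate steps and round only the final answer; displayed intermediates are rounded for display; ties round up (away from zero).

recognized (one external pair, fixed centres): single-mesh tooth geometry, m = 2.368, N1 = 49, N2 = 67
base radii: r_b1 = 54.234487, r_b2 = 74.157360
tip radii: r_a1 = 59.879616, r_a2 = 81.063744
inv(α') = inv(20.801°) + 2·(-0.213-0.267)·tan α/(49+67) = 0.01369453  ⇒  α' = 19.46115°
a' = a·cos α / cos α' = 137.3440·cos 20.801°/cos 19.46115° = 136.171660
action lengths: √(r_a1²−r_b1²) = 25.380876, √(r_a2²−r_b2²) = 32.741665
base pitch p_b = π·m·cos α = 6.954395
CR = (25.380876 + 32.741665 − 136.171660·sin 19.46115°)/6.954395 = 1.834027
contact ratio ≈ 1.8340

1.8340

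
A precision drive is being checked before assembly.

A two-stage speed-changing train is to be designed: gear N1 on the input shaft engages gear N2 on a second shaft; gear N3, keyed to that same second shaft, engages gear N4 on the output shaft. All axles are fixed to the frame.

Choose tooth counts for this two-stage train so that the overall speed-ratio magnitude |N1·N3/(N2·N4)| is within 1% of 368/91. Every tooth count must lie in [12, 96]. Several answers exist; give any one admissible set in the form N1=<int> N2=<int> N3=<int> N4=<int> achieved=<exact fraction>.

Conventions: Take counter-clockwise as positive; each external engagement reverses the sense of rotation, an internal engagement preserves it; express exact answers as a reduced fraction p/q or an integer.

N1=16 N2=13 N3=46 N4=14 achieved=368/91

2-stage fixed-axis compound train for ratio 368/91
target = 368/91 in lowest terms: an exact hit needs N1·N3 = k·368 and N2·N4 = k·91 for one integer k, every count in [12, 96]; additionally prefer no 1:1 stage (N1 ≠ N2, N3 ≠ N4)
k = 1: no 1:1-free in-range split of k·368 and k·91 into factor pairs; take k = 2
k = 2: N1·N3 = 736 = 16·46, N2·N4 = 182 = 13·14
achieved = 16·46/(13·14) = 368/91; |achieved − target| = 0 ≤ 92/2275 ✓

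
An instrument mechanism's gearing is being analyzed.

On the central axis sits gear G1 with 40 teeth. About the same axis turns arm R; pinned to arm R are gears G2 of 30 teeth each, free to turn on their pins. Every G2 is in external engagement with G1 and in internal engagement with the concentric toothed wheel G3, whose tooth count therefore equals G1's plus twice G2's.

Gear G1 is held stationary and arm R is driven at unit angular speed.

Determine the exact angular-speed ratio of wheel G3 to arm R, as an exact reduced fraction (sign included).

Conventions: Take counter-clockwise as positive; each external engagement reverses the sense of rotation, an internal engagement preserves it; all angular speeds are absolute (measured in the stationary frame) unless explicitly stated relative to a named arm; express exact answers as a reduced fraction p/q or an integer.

7/5

topology: planetary set — G1 40T / G2 30T / G3 100T, arm = carrier (Willis)
ring teeth: 40 + 2·30 = 100
40(ω_sun−ω_arm) = −100(ω_ring−ω_arm),  ω_sun = 0, ω_arm = 1
ω_ring = 1 − (40/100)(0−1) = 7/5
ω_out/ω_in = 7/5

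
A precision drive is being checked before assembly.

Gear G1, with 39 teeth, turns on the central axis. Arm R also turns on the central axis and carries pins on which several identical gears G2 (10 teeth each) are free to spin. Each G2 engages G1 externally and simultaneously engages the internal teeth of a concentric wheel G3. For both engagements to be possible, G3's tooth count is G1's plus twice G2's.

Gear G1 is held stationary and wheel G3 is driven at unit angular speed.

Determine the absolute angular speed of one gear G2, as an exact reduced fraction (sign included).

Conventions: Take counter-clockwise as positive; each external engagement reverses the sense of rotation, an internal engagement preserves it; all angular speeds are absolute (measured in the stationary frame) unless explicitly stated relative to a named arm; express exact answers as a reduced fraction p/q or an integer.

59/20

planetary set (39T centre, 10T on arm, 59T internal) — Willis relation
ring teeth: 39 + 2·10 = 59
39(ω_sun−ω_arm) = −59(ω_ring−ω_arm),  ω_sun = 0, ω_ring = 1
39(0−ω_arm) = −59(1−ω_arm)  ⇒  98·ω_arm = 59  ⇒  ω_arm = 59/98
sun–planet mesh: 39·(0−59/98) = −10·(ω_p−ω_arm)  ⇒  ω_p−ω_arm = 2301/980
ω_p = 59/98 + 2301/980 = 59/20
exact speed ratio = 59/20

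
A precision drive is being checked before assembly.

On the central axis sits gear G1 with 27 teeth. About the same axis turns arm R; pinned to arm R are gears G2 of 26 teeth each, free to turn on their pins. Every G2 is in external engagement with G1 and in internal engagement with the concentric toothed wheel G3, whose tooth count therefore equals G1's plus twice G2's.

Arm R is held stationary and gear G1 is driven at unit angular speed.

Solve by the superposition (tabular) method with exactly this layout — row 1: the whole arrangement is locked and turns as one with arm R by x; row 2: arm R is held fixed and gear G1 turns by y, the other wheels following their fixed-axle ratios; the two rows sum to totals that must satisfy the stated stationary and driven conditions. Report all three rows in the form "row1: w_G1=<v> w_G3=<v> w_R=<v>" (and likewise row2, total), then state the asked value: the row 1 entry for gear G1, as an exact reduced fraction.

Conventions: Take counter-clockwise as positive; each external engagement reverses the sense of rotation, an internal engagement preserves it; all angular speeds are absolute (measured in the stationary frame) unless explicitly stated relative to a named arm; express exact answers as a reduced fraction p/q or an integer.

planetary set (27T centre, 26T on arm, 79T internal) — Willis relation
row 1: whole set turns with the arm by x
row 2 — arm fixed, fixed-axis ratios: sun y, ring −(27/79)·y, arm 0
boundary: total ω_arm = x = 0 and total ω_sun = x + y = 1  ⇒  y = 1, x = 0
row 2 ring = −(27/79)·1 = -27/79
totals (row 1 + row 2): sun 0 + 1 = 1, ring 0 + (-27/79) = -27/79, arm 0 + 0 = 0
asked cell (row1, sun) = 0

row1: w_G1=0 w_G3=0 w_R=0
row2: w_G1=1 w_G3=-27/79 w_R=0
total: w_G1=1 w_G3=-27/79 w_R=0
asked value: 0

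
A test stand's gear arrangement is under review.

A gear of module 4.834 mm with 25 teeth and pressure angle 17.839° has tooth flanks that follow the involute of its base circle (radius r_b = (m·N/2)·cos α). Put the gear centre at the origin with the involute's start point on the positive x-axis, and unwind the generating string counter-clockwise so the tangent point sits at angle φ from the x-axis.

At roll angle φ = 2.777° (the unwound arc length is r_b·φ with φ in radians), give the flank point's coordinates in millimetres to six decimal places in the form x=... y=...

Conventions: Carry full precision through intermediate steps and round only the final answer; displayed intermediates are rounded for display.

x=57.587353 y=0.002182

class = single-mesh tooth geometry [base-circle involute, m = 4.834, 25T]
pitch radius r_p = m·N/2 = 4.834·25/2 = 60.425000
base radius r_b = r_p·cos α = 60.425000·cos 17.839° = 57.519832
roll angle φ = 2.777° = 0.04846779 rad
x = r_b·(cos φ + φ·sin φ) = 57.587353
y = r_b·(sin φ − φ·cos φ) = 0.002182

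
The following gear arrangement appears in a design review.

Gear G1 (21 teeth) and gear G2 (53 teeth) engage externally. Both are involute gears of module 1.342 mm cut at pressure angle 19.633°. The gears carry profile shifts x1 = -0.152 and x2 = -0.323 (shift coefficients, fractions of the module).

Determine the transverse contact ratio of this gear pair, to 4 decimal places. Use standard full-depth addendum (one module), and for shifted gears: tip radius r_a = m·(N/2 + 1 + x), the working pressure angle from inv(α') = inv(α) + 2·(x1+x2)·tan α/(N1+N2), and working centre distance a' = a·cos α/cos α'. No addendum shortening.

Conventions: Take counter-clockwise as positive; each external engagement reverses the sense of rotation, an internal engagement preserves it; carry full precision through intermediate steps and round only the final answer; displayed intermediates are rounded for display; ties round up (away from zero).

topology: single-mesh involute geometry — m = 1.342, 21T/53T pair
base radii: r_b1 = 13.271807, r_b2 = 33.495513
tip radii: r_a1 = 15.229016, r_a2 = 36.471534
inv(α') = inv(19.633°) + 2·(-0.152-0.323)·tan α/(21+53) = 0.00949293  ⇒  α' = 17.28201°
a' = a·cos α / cos α' = 49.6540·cos 19.633°/cos 17.28201° = 48.978497
action lengths: √(r_a1²−r_b1²) = 7.468740, √(r_a2²−r_b2²) = 14.429949
base pitch p_b = π·m·cos α = 3.970915
CR = (7.468740 + 14.429949 − 48.978497·sin 17.28201°)/3.970915 = 1.850555
contact ratio ≈ 1.8506

1.8506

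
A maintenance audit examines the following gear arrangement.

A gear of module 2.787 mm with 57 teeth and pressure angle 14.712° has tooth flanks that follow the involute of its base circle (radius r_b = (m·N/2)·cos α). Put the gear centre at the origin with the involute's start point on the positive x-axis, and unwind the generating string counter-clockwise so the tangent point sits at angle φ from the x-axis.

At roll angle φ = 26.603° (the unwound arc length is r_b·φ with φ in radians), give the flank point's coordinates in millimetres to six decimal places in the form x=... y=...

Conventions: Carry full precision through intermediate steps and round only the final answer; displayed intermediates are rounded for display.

x=84.665517 y=2.508509

single-mesh involute tooth geometry (57T wheel at module 2.787)
pitch radius r_p = m·N/2 = 2.787·57/2 = 79.429500
base radius r_b = r_p·cos α = 79.429500·cos 14.712° = 76.825371
roll angle φ = 26.603° = 0.46430994 rad
x = r_b·(cos φ + φ·sin φ) = 84.665517
y = r_b·(sin φ − φ·cos φ) = 2.508509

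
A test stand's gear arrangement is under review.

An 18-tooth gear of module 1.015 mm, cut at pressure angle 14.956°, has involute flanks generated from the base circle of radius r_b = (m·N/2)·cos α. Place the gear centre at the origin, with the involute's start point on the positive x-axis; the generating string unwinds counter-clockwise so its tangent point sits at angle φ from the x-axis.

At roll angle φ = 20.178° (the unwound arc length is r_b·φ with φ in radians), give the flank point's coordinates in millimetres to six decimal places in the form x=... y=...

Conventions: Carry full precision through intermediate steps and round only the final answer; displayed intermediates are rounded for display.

class = single-mesh tooth geometry [base-circle involute, m = 1.015, 18T]
pitch radius r_p = m·N/2 = 1.015·18/2 = 9.135000
base radius r_b = r_p·cos α = 9.135000·cos 14.956° = 8.825545
roll angle φ = 20.178° = 0.35217254 rad
x = r_b·(cos φ + φ·sin φ) = 9.355989
y = r_b·(sin φ − φ·cos φ) = 0.126909

x=9.355989 y=0.126909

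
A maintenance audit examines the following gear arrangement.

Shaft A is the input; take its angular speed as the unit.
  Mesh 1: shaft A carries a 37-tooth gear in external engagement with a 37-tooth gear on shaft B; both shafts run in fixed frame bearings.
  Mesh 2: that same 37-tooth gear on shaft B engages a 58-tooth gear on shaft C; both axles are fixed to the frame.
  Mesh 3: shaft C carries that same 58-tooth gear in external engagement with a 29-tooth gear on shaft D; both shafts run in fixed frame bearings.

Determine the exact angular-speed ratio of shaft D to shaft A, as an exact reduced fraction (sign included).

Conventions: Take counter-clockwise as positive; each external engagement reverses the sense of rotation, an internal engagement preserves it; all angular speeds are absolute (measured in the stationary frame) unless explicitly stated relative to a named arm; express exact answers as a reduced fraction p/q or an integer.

-37/29

class = fixed-axis compound train [3 meshes; 3 ratios multiply, 3 sense flips]
mesh 1 [37T→37T]: running ratio 1, sense −
mesh 2 [37T→58T]: running ratio 37/58, sense +
mesh 3 [58T→29T]: running ratio 37/29, sense −
ω_out/ω_in = -37/29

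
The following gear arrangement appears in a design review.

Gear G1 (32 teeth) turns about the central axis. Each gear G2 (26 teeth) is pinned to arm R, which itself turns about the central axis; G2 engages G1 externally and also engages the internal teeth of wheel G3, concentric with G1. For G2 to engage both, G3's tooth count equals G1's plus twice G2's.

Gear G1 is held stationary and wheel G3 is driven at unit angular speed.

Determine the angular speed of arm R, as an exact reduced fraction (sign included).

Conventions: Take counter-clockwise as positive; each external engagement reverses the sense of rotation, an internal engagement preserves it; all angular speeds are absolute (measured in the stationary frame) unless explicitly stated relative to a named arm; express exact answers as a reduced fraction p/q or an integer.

21/29

class = planetary set [G3 = 32+2·26 = 84; Willis about the carrier]
ring teeth: 32 + 2·26 = 84
32(ω_sun−ω_arm) = −84(ω_ring−ω_arm),  ω_sun = 0, ω_ring = 1
32(0−ω_arm) = −84(1−ω_arm)  ⇒  116·ω_arm = 84  ⇒  ω_arm = 21/29
exact speed ratio = 21/29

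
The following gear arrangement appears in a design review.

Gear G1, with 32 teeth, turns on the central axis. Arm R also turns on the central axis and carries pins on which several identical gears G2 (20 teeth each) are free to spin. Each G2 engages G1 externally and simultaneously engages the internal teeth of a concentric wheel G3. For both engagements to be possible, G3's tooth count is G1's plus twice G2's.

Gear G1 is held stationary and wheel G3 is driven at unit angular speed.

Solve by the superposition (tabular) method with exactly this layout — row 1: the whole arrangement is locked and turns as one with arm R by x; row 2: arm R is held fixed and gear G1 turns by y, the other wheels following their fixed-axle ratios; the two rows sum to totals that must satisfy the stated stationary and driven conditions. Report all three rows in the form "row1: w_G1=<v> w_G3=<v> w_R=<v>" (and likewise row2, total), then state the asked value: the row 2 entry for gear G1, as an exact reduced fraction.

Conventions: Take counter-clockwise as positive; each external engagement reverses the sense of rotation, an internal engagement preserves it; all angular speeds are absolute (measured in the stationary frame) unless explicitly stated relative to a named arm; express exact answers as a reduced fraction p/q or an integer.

recognized (axles ride arm R): planetary set, 32/20/72 teeth
row 1 (train locked, turned with arm): all members turn x
row 2 — arm fixed, fixed-axis ratios: sun y, ring −(32/72)·y, arm 0
boundary: total ω_sun = x + y = 0 and total ω_ring = x − (32/72)·y = 1  ⇒  y = -9/13, x = 9/13
row 2 ring = −(32/72)·(-9/13) = 4/13
totals (row 1 + row 2): sun 9/13 + (-9/13) = 0, ring 9/13 + 4/13 = 1, arm 9/13 + 0 = 9/13
asked cell (row2, sun) = -9/13

row1: w_G1=9/13 w_G3=9/13 w_R=9/13
row2: w_G1=-9/13 w_G3=4/13 w_R=0
total: w_G1=0 w_G3=1 w_R=9/13
asked value: -9/13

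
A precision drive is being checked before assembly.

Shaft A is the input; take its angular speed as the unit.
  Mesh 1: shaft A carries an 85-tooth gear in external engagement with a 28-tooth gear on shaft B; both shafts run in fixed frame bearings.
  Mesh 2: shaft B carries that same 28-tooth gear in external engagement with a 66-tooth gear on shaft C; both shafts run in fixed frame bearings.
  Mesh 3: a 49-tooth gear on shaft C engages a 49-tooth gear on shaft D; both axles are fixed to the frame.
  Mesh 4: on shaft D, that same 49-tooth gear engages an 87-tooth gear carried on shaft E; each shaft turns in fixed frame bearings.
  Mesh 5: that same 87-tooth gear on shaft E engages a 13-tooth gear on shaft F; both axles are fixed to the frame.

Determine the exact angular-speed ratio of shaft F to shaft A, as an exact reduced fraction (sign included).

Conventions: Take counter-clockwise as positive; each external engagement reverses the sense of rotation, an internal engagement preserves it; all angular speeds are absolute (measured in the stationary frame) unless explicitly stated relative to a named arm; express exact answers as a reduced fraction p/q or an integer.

-4165/858

class = fixed-axis compound train [5 meshes; 5 ratios multiply, 5 sense flips]
mesh 1 [85T→28T]: running ratio 85/28, sense −
mesh 2 [28T→66T]: running ratio 85/66, sense +
mesh 3 [49T→49T]: running ratio 85/66, sense −
mesh 4 [49T→87T]: running ratio 4165/5742, sense +
mesh 5 [87T→13T]: running ratio 4165/858, sense −
ω_out/ω_in = -4165/858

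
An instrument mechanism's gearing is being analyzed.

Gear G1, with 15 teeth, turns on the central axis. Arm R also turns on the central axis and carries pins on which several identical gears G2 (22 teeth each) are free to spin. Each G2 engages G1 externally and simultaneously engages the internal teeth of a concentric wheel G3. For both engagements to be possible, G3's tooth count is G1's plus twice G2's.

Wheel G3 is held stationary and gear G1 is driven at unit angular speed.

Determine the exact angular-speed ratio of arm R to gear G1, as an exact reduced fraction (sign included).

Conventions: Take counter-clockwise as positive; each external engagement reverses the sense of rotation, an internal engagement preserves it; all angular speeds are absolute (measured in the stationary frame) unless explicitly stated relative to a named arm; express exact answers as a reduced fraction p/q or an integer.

recognized (axles ride arm R): planetary set, 15/22/59 teeth
ring teeth: 15 + 2·22 = 59
15(ω_sun−ω_arm) = −59(ω_ring−ω_arm),  ω_ring = 0, ω_sun = 1
15(1−ω_arm) = −59(0−ω_arm)  ⇒  74·ω_arm = 15  ⇒  ω_arm = 15/74
ω_out/ω_in = 15/74

15/74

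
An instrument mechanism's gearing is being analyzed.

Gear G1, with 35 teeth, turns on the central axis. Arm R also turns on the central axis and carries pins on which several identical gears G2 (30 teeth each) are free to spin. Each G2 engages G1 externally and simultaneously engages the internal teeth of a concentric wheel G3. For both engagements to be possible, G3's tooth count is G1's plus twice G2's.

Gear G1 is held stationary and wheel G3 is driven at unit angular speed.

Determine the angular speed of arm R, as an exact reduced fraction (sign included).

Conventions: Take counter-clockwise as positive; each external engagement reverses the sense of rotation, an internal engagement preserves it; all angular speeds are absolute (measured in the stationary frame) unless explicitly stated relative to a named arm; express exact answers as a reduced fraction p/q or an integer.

19/26

planetary set (35T centre, 30T on arm, 95T internal) — Willis relation
ring teeth: 35 + 2·30 = 95
35(ω_sun−ω_arm) = −95(ω_ring−ω_arm),  ω_sun = 0, ω_ring = 1
35(0−ω_arm) = −95(1−ω_arm)  ⇒  130·ω_arm = 95  ⇒  ω_arm = 19/26
exact speed ratio = 19/26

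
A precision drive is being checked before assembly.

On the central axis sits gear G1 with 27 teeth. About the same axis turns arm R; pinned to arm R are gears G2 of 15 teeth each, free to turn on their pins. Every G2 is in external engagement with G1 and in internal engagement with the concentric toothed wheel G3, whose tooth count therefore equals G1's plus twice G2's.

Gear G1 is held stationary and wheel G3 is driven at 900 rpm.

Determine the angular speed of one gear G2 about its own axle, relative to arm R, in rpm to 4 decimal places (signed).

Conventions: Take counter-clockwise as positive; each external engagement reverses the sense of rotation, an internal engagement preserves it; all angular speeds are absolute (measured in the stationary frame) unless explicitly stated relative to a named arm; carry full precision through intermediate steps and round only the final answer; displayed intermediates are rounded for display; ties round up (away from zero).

planetary set (27T centre, 15T on arm, 57T internal) — Willis relation
normalise by the input: solve with ω_ring = 1, then scale by 900 rpm
ring teeth: 27 + 2·15 = 57
27(ω_sun−ω_arm) = −57(ω_ring−ω_arm),  ω_sun = 0, ω_ring = 1
27(0−ω_arm) = −57(1−ω_arm)  ⇒  84·ω_arm = 57  ⇒  ω_arm = 19/28
sun–planet mesh: 27·(0−19/28) = −15·(ω_p−ω_arm)  ⇒  ω_p−ω_arm = 171/140
scale: ω_p−ω_arm = 171/140 × 900 rpm = +1099.2857 rpm

+1099.2857 rpm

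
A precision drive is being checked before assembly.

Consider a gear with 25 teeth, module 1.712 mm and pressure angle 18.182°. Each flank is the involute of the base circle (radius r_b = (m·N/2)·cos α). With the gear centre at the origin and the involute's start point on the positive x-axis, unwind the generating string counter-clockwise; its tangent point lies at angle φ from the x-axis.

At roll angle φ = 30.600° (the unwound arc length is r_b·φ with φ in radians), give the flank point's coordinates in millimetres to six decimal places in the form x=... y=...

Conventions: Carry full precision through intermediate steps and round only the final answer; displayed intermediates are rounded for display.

single-mesh involute tooth geometry (25T wheel at module 1.712)
pitch radius r_p = m·N/2 = 1.712·25/2 = 21.400000
base radius r_b = r_p·cos α = 21.400000·cos 18.182° = 20.331501
roll angle φ = 30.600° = 0.53407075 rad
x = r_b·(cos φ + φ·sin φ) = 23.027583
y = r_b·(sin φ − φ·cos φ) = 1.003243

x=23.027583 y=1.003243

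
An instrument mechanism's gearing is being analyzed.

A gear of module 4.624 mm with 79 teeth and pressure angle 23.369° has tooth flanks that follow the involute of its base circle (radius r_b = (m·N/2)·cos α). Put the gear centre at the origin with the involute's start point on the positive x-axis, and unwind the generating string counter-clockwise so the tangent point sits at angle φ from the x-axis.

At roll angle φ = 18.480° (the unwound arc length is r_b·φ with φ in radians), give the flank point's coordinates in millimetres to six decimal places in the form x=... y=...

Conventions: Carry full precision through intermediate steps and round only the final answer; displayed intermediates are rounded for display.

class = single-mesh tooth geometry [base-circle involute, m = 4.624, 79T]
pitch radius r_p = m·N/2 = 4.624·79/2 = 182.648000
base radius r_b = r_p·cos α = 182.648000·cos 23.369° = 167.665269
roll angle φ = 18.480° = 0.32253685 rad
x = r_b·(cos φ + φ·sin φ) = 176.160873
y = r_b·(sin φ − φ·cos φ) = 1.855817

x=176.160873 y=1.855817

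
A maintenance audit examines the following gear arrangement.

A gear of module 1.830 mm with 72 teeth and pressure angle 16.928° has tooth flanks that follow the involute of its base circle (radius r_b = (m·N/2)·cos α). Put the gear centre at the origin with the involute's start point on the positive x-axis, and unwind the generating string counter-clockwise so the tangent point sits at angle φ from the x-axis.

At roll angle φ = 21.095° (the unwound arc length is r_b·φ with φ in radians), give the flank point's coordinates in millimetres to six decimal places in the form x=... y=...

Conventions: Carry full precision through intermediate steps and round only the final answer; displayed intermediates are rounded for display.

class = single-mesh tooth geometry [base-circle involute, m = 1.830, 72T]
pitch radius r_p = m·N/2 = 1.830·72/2 = 65.880000
base radius r_b = r_p·cos α = 65.880000·cos 16.928° = 63.025512
roll angle φ = 21.095° = 0.36817721 rad
x = r_b·(cos φ + φ·sin φ) = 67.153531
y = r_b·(sin φ − φ·cos φ) = 1.034350

x=67.153531 y=1.034350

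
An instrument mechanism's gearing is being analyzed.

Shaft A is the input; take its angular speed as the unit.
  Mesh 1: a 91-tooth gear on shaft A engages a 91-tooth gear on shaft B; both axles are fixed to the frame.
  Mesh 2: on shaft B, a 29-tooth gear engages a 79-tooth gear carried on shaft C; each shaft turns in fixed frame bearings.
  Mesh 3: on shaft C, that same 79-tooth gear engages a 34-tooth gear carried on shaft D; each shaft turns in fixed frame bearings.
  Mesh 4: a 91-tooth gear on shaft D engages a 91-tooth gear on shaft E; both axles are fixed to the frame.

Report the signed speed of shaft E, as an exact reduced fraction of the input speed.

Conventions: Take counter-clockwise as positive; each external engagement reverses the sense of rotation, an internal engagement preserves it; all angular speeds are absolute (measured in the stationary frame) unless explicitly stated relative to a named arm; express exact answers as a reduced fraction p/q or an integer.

4-mesh fixed-axis compound train (all bearings frame-fixed)
mesh 1 [91T→91T]: |ω|/ω_in = 1×91/91 = 1, sense flips to −
mesh 2 [29T→79T]: |ω|/ω_in = 1×29/79 = 29/79, sense flips to +
mesh 3 [79T→34T]: |ω|/ω_in = (29/79)×79/34 = 29/34, sense flips to −
mesh 4 [91T→91T]: |ω|/ω_in = (29/34)×91/91 = 29/34, sense flips to +
signed output speed (× input speed) = 29/34

29/34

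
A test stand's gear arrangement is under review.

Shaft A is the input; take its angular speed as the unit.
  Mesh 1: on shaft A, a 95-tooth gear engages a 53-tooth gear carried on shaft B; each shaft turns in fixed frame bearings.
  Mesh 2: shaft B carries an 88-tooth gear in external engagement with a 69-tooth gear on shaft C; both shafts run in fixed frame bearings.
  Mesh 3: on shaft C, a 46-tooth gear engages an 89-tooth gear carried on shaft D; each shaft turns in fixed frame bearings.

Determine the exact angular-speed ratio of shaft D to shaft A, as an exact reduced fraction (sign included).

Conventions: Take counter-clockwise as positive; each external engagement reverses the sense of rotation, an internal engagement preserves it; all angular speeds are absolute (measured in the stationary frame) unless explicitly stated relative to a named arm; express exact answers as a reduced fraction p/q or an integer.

class = fixed-axis compound train [3 meshes; 3 ratios multiply, 3 sense flips]
mesh 1 [95T→53T]: running ratio 95/53, sense −
mesh 2 [88T→69T]: running ratio 8360/3657, sense +
mesh 3 [46T→89T]: running ratio 16720/14151, sense −
ω_out/ω_in = -16720/14151

-16720/14151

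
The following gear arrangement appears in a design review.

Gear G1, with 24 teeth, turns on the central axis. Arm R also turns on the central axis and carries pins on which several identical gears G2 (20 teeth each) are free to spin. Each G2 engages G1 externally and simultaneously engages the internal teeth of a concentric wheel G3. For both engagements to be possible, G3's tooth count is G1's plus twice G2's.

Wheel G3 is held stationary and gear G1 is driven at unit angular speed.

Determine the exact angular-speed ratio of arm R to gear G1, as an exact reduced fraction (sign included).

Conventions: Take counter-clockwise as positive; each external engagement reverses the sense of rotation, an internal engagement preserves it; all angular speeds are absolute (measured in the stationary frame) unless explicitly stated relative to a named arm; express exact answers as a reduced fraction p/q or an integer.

3/11

class = planetary set [G3 = 24+2·20 = 64; Willis about the carrier]
ring teeth: 24 + 2·20 = 64
24(ω_sun−ω_arm) = −64(ω_ring−ω_arm),  ω_ring = 0, ω_sun = 1
24(1−ω_arm) = −64(0−ω_arm)  ⇒  88·ω_arm = 24  ⇒  ω_arm = 3/11
ω_out/ω_in = 3/11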